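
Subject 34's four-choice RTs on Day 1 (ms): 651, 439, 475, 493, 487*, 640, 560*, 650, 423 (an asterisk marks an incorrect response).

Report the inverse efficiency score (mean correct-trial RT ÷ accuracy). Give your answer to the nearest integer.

693 ms

Correct trials (n=7): 651, 439, 475, 493, 640, 650, 423
Mean correct RT = 3771/7 = 538.7143 ms
Proportion correct = 7/9
IES = 538.7143 / (7/9) = 692.633 ms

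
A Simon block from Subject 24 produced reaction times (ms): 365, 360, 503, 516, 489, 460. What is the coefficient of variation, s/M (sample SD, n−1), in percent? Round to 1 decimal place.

15.5%

n = 6, Σ = 2693, M = 448.8333
Σ(x−M)² = 24102.833; s = √(24102.833/5) = 69.4303
CV = 69.4303 / 448.8333 = 0.15469 = 15.469%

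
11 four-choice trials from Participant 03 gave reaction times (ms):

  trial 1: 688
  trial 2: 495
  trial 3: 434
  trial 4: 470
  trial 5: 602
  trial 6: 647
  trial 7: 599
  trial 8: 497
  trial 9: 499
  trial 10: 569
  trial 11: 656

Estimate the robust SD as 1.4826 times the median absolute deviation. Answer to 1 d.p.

109.7 ms

Sorted: 434, 470, 495, 497, 499, 569, 599, 602, 647, 656, 688 → median = 569
|x − 569| sorted: 0, 30, 33, 70, 72, 74, 78, 87, 99, 119, 135 → MAD = 74
Robust SD ≈ 1.4826 × 74 = 109.712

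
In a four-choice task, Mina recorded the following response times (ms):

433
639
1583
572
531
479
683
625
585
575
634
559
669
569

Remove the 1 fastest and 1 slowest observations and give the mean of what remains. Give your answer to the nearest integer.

Sorted: 433, 479, 531, 559, 569, 572, 575, 585, 625, 634, 639, 669, 683, 1583
Drop lowest 1 (433) and highest 1 (1583)
Remaining (n=12): Σ = 7120, mean = 7120/12 = 593.333

593 ms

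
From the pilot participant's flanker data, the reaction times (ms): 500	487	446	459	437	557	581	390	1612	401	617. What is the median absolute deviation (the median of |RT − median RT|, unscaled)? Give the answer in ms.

70 ms

Sorted: 390, 401, 437, 446, 459, 487, 500, 557, 581, 617, 1612 → median = 487
|x − 487|: 13, 0, 41, 28, 50, 70, 94, 97, 1125, 86, 130
Sorted deviations: 0, 13, 28, 41, 50, 70, 86, 94, 97, 130, 1125 → MAD = 70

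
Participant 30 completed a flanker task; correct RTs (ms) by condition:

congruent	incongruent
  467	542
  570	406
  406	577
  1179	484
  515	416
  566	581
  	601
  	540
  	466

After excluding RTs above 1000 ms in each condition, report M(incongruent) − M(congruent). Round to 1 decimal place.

7.8 ms

congruent: exclude 1179
M(congruent) = 2524/5 = 504.800
M(incongruent) = 4613/9 = 512.556
Difference = 512.556 − 504.800 = 7.756 ms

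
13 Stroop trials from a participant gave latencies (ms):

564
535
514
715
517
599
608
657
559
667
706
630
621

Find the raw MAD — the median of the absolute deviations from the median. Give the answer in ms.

49 ms

Sorted: 514, 517, 535, 559, 564, 599, 608, 621, 630, 657, 667, 706, 715 → median = 608
|x − 608|: 44, 73, 94, 107, 91, 9, 0, 49, 49, 59, 98, 22, 13
Sorted deviations: 0, 9, 13, 22, 44, 49, 49, 59, 73, 91, 94, 98, 107 → MAD = 49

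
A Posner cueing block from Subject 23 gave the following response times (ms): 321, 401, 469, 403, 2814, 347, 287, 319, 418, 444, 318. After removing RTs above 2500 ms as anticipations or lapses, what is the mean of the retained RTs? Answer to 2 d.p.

372.70 ms

Excluded: 2814
Retained (n=10): Σ = 3727
Mean = 3727/10 = 372.7000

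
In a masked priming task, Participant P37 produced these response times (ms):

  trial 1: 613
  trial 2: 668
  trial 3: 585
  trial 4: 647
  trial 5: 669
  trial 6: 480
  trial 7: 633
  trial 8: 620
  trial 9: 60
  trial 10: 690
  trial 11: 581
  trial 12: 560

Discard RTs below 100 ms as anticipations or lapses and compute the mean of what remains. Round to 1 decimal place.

Excluded: 60
Retained (n=11): Σ = 6746
Mean = 6746/11 = 613.2727

613.3 ms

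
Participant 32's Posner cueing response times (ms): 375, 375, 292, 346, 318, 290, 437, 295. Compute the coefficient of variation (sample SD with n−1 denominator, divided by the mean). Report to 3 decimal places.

n = 8, Σ = 2728, M = 341.0000
Σ(x−M)² = 19200.000; s = √(19200.000/7) = 52.3723
CV = 52.3723 / 341.0000 = 0.15358

0.154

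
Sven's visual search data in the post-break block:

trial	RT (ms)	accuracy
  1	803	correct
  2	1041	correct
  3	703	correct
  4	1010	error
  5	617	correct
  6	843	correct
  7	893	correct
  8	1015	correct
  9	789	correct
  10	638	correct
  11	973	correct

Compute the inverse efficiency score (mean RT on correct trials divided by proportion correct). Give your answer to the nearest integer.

Correct trials (n=10): 803, 1041, 703, 617, 843, 893, 1015, 789, 638, 973
Mean correct RT = 8315/10 = 831.5000 ms
Proportion correct = 10/11
IES = 831.5000 / (10/11) = 914.650 ms

915 ms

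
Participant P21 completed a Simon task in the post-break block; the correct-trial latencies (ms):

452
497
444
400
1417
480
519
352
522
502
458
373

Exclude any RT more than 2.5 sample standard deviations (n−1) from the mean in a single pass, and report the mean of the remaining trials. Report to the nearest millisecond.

454 ms

n = 12, ΣRT = 6416, M = 534.667
Σ(x−M)² = 882962.67; s = √(882962.67/11) = 283.318
Cutoffs: 534.667 ± 2.5·283.318 → [-173.6, 1243.0]
Outside: 1417 → excluded.
Retained (n=11): Σ = 4999, mean = 4999/11 = 454.455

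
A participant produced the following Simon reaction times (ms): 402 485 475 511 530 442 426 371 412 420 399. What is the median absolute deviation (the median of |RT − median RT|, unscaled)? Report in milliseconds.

Sorted: 371, 399, 402, 412, 420, 426, 442, 475, 485, 511, 530 → median = 426
|x − 426|: 24, 59, 49, 85, 104, 16, 0, 55, 14, 6, 27
Sorted deviations: 0, 6, 14, 16, 24, 27, 49, 55, 59, 85, 104 → MAD = 27

27 ms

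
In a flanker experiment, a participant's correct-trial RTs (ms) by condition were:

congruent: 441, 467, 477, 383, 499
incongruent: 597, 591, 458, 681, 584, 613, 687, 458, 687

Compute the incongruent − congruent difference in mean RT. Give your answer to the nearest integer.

M(congruent) = 2267/5 = 453.400
M(incongruent) = 5356/9 = 595.111
Difference = 595.111 − 453.400 = 141.711 ms

142 ms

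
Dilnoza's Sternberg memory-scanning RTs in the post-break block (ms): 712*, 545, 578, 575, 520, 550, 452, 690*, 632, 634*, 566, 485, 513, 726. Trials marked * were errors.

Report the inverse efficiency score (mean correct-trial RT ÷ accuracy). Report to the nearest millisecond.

711 ms

Correct trials (n=11): 545, 578, 575, 520, 550, 452, 632, 566, 485, 513, 726
Mean correct RT = 6142/11 = 558.3636 ms
Proportion correct = 11/14
IES = 558.3636 / (11/14) = 710.645 ms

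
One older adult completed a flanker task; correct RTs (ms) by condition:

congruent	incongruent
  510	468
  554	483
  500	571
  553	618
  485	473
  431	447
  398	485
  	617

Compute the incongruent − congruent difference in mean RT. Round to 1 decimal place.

M(congruent) = 3431/7 = 490.143
M(incongruent) = 4162/8 = 520.250
Difference = 520.250 − 490.143 = 30.107 ms

30.1 ms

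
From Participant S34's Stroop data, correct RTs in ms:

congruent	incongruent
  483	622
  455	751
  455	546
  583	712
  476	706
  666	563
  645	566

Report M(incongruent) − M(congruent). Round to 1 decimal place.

100.4 ms

M(congruent) = 3763/7 = 537.571
M(incongruent) = 4466/7 = 638.000
Difference = 638.000 − 537.571 = 100.429 ms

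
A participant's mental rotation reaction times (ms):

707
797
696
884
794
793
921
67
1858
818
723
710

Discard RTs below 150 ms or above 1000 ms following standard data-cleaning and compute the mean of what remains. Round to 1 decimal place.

784.3 ms

Excluded: 67, 1858
Retained (n=10): Σ = 7843
Mean = 7843/10 = 784.3000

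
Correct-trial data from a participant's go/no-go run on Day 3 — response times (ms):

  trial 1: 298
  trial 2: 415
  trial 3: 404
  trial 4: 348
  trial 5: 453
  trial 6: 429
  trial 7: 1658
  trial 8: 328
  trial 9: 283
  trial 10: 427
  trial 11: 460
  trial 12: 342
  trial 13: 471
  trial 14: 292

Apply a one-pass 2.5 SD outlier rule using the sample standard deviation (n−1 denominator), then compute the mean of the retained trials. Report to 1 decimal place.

380.8 ms

n = 14, ΣRT = 6608, M = 472.000
Σ(x−M)² = 1570258.00; s = √(1570258.00/13) = 347.547
Cutoffs: 472.000 ± 2.5·347.547 → [-396.9, 1340.9]
Outside: 1658 → excluded.
Retained (n=13): Σ = 4950, mean = 4950/13 = 380.769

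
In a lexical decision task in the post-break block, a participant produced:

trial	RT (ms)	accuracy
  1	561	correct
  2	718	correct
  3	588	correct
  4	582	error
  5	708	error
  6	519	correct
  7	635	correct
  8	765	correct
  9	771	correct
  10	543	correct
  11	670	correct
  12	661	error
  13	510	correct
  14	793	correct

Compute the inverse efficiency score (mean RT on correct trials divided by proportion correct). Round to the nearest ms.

Correct trials (n=11): 561, 718, 588, 519, 635, 765, 771, 543, 670, 510, 793
Mean correct RT = 7073/11 = 643.0000 ms
Proportion correct = 11/14
IES = 643.0000 / (11/14) = 818.364 ms

818 ms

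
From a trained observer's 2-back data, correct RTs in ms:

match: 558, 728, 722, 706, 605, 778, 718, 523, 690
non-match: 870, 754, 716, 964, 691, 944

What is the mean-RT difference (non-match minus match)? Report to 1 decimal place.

M(match) = 6028/9 = 669.778
M(non-match) = 4939/6 = 823.167
Difference = 823.167 − 669.778 = 153.389 ms

153.4 ms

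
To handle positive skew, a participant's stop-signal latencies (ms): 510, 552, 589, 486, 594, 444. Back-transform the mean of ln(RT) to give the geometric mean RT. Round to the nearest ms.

ln(RT): 6.2344, 6.3135, 6.3784, 6.1862, 6.3869, 6.0958
Mean ln(RT) = 37.5953/6 = 6.26588
Geometric mean = exp(6.26588) = 526.31 ms

526 ms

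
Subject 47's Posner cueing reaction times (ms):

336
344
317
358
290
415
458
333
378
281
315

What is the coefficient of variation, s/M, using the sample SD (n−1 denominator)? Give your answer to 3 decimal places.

n = 11, Σ = 3825, M = 347.7273
Σ(x−M)² = 27876.182; s = √(27876.182/10) = 52.7979
CV = 52.7979 / 347.7273 = 0.15184

0.152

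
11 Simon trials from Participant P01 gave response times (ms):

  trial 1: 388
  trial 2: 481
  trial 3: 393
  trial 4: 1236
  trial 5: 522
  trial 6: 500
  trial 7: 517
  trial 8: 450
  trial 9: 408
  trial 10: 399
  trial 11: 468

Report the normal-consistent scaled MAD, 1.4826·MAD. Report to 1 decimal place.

Sorted: 388, 393, 399, 408, 450, 468, 481, 500, 517, 522, 1236 → median = 468
|x − 468| sorted: 0, 13, 18, 32, 49, 54, 60, 69, 75, 80, 768 → MAD = 54
Robust SD ≈ 1.4826 × 54 = 80.060

80.1 ms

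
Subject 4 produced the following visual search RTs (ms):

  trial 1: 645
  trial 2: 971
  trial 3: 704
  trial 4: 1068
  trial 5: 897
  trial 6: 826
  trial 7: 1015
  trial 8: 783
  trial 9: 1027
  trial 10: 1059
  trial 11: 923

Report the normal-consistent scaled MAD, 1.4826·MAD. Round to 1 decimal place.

154.2 ms

Sorted: 645, 704, 783, 826, 897, 923, 971, 1015, 1027, 1059, 1068 → median = 923
|x − 923| sorted: 0, 26, 48, 92, 97, 104, 136, 140, 145, 219, 278 → MAD = 104
Robust SD ≈ 1.4826 × 104 = 154.190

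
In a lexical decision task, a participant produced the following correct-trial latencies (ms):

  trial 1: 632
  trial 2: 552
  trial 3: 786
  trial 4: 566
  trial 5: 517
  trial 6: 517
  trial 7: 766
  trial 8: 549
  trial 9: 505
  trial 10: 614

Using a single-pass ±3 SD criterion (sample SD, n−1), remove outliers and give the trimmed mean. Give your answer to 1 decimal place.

n = 10, ΣRT = 6004, M = 600.400
Σ(x−M)² = 92234.40; s = √(92234.40/9) = 101.234
Cutoffs: 600.400 ± 3·101.234 → [296.7, 904.1]
No RTs fall outside the cutoffs; all 10 retained. Mean = 6004/10 = 600.400

600.4 ms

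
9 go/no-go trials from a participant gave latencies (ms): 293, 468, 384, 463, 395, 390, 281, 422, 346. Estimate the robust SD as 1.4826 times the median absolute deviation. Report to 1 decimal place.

65.2 ms

Sorted: 281, 293, 346, 384, 390, 395, 422, 463, 468 → median = 390
|x − 390| sorted: 0, 5, 6, 32, 44, 73, 78, 97, 109 → MAD = 44
Robust SD ≈ 1.4826 × 44 = 65.234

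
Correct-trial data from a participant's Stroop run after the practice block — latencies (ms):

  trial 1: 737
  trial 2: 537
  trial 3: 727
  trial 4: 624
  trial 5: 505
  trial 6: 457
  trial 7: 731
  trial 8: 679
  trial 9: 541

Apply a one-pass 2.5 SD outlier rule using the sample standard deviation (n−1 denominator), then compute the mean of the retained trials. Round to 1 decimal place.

n = 9, ΣRT = 5538, M = 615.333
Σ(x−M)² = 93684.00; s = √(93684.00/8) = 108.215
Cutoffs: 615.333 ± 2.5·108.215 → [344.8, 885.9]
No RTs fall outside the cutoffs; all 9 retained. Mean = 5538/9 = 615.333

615.3 ms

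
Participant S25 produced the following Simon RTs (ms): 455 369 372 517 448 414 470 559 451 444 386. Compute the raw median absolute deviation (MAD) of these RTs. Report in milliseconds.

34 ms

Sorted: 369, 372, 386, 414, 444, 448, 451, 455, 470, 517, 559 → median = 448
|x − 448|: 7, 79, 76, 69, 0, 34, 22, 111, 3, 4, 62
Sorted deviations: 0, 3, 4, 7, 22, 34, 62, 69, 76, 79, 111 → MAD = 34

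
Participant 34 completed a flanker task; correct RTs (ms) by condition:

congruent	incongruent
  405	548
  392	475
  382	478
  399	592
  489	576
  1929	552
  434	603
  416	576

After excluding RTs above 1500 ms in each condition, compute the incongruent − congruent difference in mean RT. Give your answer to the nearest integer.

133 ms

congruent: exclude 1929
M(congruent) = 2917/7 = 416.714
M(incongruent) = 4400/8 = 550.000
Difference = 550.000 − 416.714 = 133.286 ms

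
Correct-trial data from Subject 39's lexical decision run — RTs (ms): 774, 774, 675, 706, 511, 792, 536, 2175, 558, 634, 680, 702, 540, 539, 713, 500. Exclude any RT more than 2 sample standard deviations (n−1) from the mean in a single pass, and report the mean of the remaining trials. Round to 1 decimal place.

n = 16, ΣRT = 11809, M = 738.062
Σ(x−M)² = 2351752.94; s = √(2351752.94/15) = 395.959
Cutoffs: 738.062 ± 2·395.959 → [-53.9, 1530.0]
Outside: 2175 → excluded.
Retained (n=15): Σ = 9634, mean = 9634/15 = 642.267

642.3 ms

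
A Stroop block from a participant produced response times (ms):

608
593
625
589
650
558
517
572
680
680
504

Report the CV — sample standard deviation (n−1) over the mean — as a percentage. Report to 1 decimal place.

n = 11, Σ = 6576, M = 597.8182
Σ(x−M)² = 34759.636; s = √(34759.636/10) = 58.9573
CV = 58.9573 / 597.8182 = 0.09862 = 9.862%

9.9%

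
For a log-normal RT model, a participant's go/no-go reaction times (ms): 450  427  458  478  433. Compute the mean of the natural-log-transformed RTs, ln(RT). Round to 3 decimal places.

ln(RT): 6.1092, 6.0568, 6.1269, 6.1696, 6.0707
Σ ln(RT) = 30.5332
Mean = 30.5332/5 = 6.10665

6.107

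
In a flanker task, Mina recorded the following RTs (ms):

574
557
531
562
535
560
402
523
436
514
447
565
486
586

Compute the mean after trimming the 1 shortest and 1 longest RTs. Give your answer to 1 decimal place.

524.2 ms

Sorted: 402, 436, 447, 486, 514, 523, 531, 535, 557, 560, 562, 565, 574, 586
Drop lowest 1 (402) and highest 1 (586)
Remaining (n=12): Σ = 6290, mean = 6290/12 = 524.167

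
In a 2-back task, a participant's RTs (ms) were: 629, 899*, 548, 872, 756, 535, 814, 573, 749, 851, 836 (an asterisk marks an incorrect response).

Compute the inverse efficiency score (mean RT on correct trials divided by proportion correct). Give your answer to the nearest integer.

788 ms

Correct trials (n=10): 629, 548, 872, 756, 535, 814, 573, 749, 851, 836
Mean correct RT = 7163/10 = 716.3000 ms
Proportion correct = 10/11
IES = 716.3000 / (10/11) = 787.930 ms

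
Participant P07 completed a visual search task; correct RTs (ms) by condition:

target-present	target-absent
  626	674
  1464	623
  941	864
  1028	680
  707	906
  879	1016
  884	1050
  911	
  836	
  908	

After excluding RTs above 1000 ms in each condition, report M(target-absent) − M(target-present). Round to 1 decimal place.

-87.1 ms

target-present: exclude 1464, 1028
target-absent: exclude 1016, 1050
M(target-present) = 6692/8 = 836.500
M(target-absent) = 3747/5 = 749.400
Difference = 749.400 − 836.500 = -87.100 ms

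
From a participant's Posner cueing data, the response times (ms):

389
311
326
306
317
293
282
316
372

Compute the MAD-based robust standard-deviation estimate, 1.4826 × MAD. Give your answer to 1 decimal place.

14.8 ms

Sorted: 282, 293, 306, 311, 316, 317, 326, 372, 389 → median = 316
|x − 316| sorted: 0, 1, 5, 10, 10, 23, 34, 56, 73 → MAD = 10
Robust SD ≈ 1.4826 × 10 = 14.826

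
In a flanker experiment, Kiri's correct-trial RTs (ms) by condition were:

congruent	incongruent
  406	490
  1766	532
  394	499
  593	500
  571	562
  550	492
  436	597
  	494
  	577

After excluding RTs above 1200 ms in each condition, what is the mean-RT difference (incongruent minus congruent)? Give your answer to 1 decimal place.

35.3 ms

congruent: exclude 1766
M(congruent) = 2950/6 = 491.667
M(incongruent) = 4743/9 = 527.000
Difference = 527.000 − 491.667 = 35.333 ms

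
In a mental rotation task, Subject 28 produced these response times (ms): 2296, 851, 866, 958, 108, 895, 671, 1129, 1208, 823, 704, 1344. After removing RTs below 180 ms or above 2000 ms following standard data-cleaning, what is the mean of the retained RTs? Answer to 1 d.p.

Excluded: 108, 2296
Retained (n=10): Σ = 9449
Mean = 9449/10 = 944.9000

944.9 ms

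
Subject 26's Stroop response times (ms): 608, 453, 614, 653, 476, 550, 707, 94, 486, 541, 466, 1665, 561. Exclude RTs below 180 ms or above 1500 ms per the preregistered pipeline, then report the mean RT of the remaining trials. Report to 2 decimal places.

Excluded: 94, 1665
Retained (n=11): Σ = 6115
Mean = 6115/11 = 555.9091

555.91 ms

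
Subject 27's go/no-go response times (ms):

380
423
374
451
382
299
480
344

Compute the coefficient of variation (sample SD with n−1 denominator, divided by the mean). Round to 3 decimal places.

0.149

n = 8, Σ = 3133, M = 391.6250
Σ(x−M)² = 23705.875; s = √(23705.875/7) = 58.1941
CV = 58.1941 / 391.6250 = 0.14860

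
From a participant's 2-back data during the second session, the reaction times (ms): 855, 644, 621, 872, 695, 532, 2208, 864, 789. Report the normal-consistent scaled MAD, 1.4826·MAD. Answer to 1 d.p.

139.4 ms

Sorted: 532, 621, 644, 695, 789, 855, 864, 872, 2208 → median = 789
|x − 789| sorted: 0, 66, 75, 83, 94, 145, 168, 257, 1419 → MAD = 94
Robust SD ≈ 1.4826 × 94 = 139.364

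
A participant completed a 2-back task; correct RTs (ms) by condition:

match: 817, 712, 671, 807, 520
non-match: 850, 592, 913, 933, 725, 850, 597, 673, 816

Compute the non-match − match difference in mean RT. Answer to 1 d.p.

66.7 ms

M(match) = 3527/5 = 705.400
M(non-match) = 6949/9 = 772.111
Difference = 772.111 − 705.400 = 66.711 ms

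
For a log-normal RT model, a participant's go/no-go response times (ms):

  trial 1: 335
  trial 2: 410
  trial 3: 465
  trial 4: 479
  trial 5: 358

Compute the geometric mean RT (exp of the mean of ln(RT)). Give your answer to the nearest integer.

ln(RT): 5.8141, 6.0162, 6.1420, 6.1717, 5.8805
Mean ln(RT) = 30.0246/5 = 6.00491
Geometric mean = exp(6.00491) = 405.42 ms

405 ms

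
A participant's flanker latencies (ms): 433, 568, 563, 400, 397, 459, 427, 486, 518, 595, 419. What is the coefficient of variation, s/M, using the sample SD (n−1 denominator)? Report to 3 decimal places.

n = 11, Σ = 5265, M = 478.6364
Σ(x−M)² = 51786.545; s = √(51786.545/10) = 71.9629
CV = 71.9629 / 478.6364 = 0.15035

0.150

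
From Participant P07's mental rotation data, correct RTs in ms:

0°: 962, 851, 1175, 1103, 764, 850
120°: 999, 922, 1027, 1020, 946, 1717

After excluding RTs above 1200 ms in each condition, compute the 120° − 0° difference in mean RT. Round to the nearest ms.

120°: exclude 1717
M(0°) = 5705/6 = 950.833
M(120°) = 4914/5 = 982.800
Difference = 982.800 − 950.833 = 31.967 ms

32 ms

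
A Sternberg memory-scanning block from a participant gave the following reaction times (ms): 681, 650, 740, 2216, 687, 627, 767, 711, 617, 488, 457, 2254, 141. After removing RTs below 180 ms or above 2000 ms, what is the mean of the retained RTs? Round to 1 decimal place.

642.5 ms

Excluded: 141, 2216, 2254
Retained (n=10): Σ = 6425
Mean = 6425/10 = 642.5000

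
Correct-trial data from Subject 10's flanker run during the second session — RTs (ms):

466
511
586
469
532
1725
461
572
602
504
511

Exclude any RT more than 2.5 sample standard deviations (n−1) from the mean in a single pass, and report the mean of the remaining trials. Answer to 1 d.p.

521.4 ms

n = 11, ΣRT = 6939, M = 630.818
Σ(x−M)² = 1340281.64; s = √(1340281.64/10) = 366.099
Cutoffs: 630.818 ± 2.5·366.099 → [-284.4, 1546.1]
Outside: 1725 → excluded.
Retained (n=10): Σ = 5214, mean = 5214/10 = 521.400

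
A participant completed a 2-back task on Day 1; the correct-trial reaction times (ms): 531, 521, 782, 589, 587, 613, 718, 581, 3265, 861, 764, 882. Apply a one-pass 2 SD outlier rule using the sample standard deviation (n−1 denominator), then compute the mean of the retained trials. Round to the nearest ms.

675 ms

n = 12, ΣRT = 10694, M = 891.167
Σ(x−M)² = 6318299.67; s = √(6318299.67/11) = 757.886
Cutoffs: 891.167 ± 2·757.886 → [-624.6, 2406.9]
Outside: 3265 → excluded.
Retained (n=11): Σ = 7429, mean = 7429/11 = 675.364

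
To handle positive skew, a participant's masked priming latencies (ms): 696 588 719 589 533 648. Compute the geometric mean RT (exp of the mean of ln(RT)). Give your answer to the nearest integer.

625 ms

ln(RT): 6.5453, 6.3767, 6.5779, 6.3784, 6.2785, 6.4739
Mean ln(RT) = 38.6308/6 = 6.43846
Geometric mean = exp(6.43846) = 625.44 ms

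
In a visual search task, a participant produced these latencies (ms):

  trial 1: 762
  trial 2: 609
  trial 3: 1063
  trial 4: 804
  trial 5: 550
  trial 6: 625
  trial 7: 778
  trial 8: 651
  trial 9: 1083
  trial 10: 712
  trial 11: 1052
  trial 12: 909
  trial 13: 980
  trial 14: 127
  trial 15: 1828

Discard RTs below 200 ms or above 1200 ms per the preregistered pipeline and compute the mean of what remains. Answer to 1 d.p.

Excluded: 127, 1828
Retained (n=13): Σ = 10578
Mean = 10578/13 = 813.6923

813.7 ms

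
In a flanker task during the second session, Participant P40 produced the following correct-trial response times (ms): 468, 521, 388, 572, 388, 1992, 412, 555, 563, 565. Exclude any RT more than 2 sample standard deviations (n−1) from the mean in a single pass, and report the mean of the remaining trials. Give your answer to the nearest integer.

492 ms

n = 10, ΣRT = 6424, M = 642.400
Σ(x−M)² = 2073986.40; s = √(2073986.40/9) = 480.045
Cutoffs: 642.400 ± 2·480.045 → [-317.7, 1602.5]
Outside: 1992 → excluded.
Retained (n=9): Σ = 4432, mean = 4432/9 = 492.444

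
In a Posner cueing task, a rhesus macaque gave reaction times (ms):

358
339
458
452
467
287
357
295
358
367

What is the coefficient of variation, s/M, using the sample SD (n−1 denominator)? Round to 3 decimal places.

0.173

n = 10, Σ = 3738, M = 373.8000
Σ(x−M)² = 37673.600; s = √(37673.600/9) = 64.6990
CV = 64.6990 / 373.8000 = 0.17308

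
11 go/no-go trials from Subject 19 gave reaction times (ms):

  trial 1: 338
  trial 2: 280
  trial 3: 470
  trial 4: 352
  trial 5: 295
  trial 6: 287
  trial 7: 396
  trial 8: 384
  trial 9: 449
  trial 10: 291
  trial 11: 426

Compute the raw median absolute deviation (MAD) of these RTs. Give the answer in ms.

Sorted: 280, 287, 291, 295, 338, 352, 384, 396, 426, 449, 470 → median = 352
|x − 352|: 14, 72, 118, 0, 57, 65, 44, 32, 97, 61, 74
Sorted deviations: 0, 14, 32, 44, 57, 61, 65, 72, 74, 97, 118 → MAD = 61

61 ms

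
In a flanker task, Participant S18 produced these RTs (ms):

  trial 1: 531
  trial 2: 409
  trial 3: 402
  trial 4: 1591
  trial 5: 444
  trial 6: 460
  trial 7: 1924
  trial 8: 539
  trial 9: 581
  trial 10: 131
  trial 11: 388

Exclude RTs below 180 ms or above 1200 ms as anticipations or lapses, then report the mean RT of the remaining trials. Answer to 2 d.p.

469.25 ms

Excluded: 131, 1591, 1924
Retained (n=8): Σ = 3754
Mean = 3754/8 = 469.2500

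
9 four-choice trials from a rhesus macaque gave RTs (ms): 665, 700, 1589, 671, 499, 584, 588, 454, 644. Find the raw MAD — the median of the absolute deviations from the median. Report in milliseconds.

Sorted: 454, 499, 584, 588, 644, 665, 671, 700, 1589 → median = 644
|x − 644|: 21, 56, 945, 27, 145, 60, 56, 190, 0
Sorted deviations: 0, 21, 27, 56, 56, 60, 145, 190, 945 → MAD = 56

56 ms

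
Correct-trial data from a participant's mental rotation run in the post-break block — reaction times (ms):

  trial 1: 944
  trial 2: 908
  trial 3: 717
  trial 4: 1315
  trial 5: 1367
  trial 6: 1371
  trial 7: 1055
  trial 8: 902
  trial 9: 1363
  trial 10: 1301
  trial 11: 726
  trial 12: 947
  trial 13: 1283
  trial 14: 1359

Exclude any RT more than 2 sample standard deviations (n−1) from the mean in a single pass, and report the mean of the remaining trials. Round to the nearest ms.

n = 14, ΣRT = 15558, M = 1111.286
Σ(x−M)² = 811714.86; s = √(811714.86/13) = 249.879
Cutoffs: 1111.286 ± 2·249.879 → [611.5, 1611.0]
No RTs fall outside the cutoffs; all 14 retained. Mean = 15558/14 = 1111.286

1111 ms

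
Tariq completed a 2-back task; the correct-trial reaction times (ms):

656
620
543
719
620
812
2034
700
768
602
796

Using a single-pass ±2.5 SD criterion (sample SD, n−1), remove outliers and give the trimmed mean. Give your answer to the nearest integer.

684 ms

n = 11, ΣRT = 8870, M = 806.364
Σ(x−M)² = 1730844.55; s = √(1730844.55/10) = 416.034
Cutoffs: 806.364 ± 2.5·416.034 → [-233.7, 1846.4]
Outside: 2034 → excluded.
Retained (n=10): Σ = 6836, mean = 6836/10 = 683.600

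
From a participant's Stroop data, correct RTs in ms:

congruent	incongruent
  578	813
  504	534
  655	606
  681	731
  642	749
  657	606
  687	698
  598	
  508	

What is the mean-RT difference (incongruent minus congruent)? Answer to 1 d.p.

M(congruent) = 5510/9 = 612.222
M(incongruent) = 4737/7 = 676.714
Difference = 676.714 − 612.222 = 64.492 ms

64.5 ms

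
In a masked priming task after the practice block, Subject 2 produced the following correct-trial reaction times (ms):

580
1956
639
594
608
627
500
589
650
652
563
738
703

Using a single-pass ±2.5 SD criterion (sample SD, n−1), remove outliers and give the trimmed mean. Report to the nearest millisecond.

620 ms

n = 13, ΣRT = 9399, M = 723.000
Σ(x−M)² = 1691156.00; s = √(1691156.00/12) = 375.406
Cutoffs: 723.000 ± 2.5·375.406 → [-215.5, 1661.5]
Outside: 1956 → excluded.
Retained (n=12): Σ = 7443, mean = 7443/12 = 620.250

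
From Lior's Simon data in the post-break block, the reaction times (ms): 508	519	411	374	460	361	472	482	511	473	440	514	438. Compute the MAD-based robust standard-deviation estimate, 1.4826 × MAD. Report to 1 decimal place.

Sorted: 361, 374, 411, 438, 440, 460, 472, 473, 482, 508, 511, 514, 519 → median = 472
|x − 472| sorted: 0, 1, 10, 12, 32, 34, 36, 39, 42, 47, 61, 98, 111 → MAD = 36
Robust SD ≈ 1.4826 × 36 = 53.374

53.4 ms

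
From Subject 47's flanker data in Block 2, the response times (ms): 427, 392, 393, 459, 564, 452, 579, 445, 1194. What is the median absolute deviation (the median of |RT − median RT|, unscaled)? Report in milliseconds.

59 ms

Sorted: 392, 393, 427, 445, 452, 459, 564, 579, 1194 → median = 452
|x − 452|: 25, 60, 59, 7, 112, 0, 127, 7, 742
Sorted deviations: 0, 7, 7, 25, 59, 60, 112, 127, 742 → MAD = 59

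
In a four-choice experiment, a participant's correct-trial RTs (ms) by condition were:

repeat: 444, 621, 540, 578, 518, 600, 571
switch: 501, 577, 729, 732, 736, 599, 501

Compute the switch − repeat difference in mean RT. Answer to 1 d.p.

71.9 ms

M(repeat) = 3872/7 = 553.143
M(switch) = 4375/7 = 625.000
Difference = 625.000 − 553.143 = 71.857 ms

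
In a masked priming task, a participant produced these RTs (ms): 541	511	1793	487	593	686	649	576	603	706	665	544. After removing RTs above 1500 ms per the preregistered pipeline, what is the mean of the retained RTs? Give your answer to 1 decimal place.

596.5 ms

Excluded: 1793
Retained (n=11): Σ = 6561
Mean = 6561/11 = 596.4545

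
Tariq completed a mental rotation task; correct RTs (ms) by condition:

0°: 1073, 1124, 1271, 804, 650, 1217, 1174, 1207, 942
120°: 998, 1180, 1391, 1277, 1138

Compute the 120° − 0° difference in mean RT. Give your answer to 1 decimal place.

145.5 ms

M(0°) = 9462/9 = 1051.333
M(120°) = 5984/5 = 1196.800
Difference = 1196.800 − 1051.333 = 145.467 ms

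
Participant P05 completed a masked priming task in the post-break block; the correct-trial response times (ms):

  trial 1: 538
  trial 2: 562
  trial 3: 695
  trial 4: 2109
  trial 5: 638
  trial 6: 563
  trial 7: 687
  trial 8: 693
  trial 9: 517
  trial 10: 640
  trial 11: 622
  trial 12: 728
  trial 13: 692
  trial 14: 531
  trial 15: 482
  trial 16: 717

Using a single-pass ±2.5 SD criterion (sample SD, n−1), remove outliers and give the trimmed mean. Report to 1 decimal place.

n = 16, ΣRT = 11414, M = 713.375
Σ(x−M)² = 2170957.75; s = √(2170957.75/15) = 380.435
Cutoffs: 713.375 ± 2.5·380.435 → [-237.7, 1664.5]
Outside: 2109 → excluded.
Retained (n=15): Σ = 9305, mean = 9305/15 = 620.333

620.3 ms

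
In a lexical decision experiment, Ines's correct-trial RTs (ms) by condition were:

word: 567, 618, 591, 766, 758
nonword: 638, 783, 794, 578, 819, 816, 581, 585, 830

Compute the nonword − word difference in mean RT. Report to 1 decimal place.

M(word) = 3300/5 = 660.000
M(nonword) = 6424/9 = 713.778
Difference = 713.778 − 660.000 = 53.778 ms

53.8 ms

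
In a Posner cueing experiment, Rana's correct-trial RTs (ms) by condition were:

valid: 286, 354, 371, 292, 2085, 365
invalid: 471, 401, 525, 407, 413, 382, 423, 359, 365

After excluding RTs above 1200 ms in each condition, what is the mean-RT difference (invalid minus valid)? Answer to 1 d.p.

valid: exclude 2085
M(valid) = 1668/5 = 333.600
M(invalid) = 3746/9 = 416.222
Difference = 416.222 − 333.600 = 82.622 ms

82.6 ms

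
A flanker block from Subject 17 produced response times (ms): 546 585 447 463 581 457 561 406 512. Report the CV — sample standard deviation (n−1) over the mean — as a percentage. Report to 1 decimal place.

12.9%

n = 9, Σ = 4558, M = 506.4444
Σ(x−M)² = 34256.222; s = √(34256.222/8) = 65.4372
CV = 65.4372 / 506.4444 = 0.12921 = 12.921%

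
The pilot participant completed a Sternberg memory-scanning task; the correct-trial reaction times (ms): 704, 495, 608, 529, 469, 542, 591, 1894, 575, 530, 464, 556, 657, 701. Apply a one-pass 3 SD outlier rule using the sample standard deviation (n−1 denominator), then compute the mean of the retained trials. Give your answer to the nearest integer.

n = 14, ΣRT = 9315, M = 665.357
Σ(x−M)² = 1701593.21; s = √(1701593.21/13) = 361.790
Cutoffs: 665.357 ± 3·361.790 → [-420.0, 1750.7]
Outside: 1894 → excluded.
Retained (n=13): Σ = 7421, mean = 7421/13 = 570.846

571 ms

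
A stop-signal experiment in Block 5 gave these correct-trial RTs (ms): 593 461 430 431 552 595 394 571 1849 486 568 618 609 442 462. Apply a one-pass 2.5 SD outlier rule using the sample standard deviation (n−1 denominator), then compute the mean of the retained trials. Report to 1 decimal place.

515.1 ms

n = 15, ΣRT = 9061, M = 604.067
Σ(x−M)² = 1740622.93; s = √(1740622.93/14) = 352.605
Cutoffs: 604.067 ± 2.5·352.605 → [-277.4, 1485.6]
Outside: 1849 → excluded.
Retained (n=14): Σ = 7212, mean = 7212/14 = 515.143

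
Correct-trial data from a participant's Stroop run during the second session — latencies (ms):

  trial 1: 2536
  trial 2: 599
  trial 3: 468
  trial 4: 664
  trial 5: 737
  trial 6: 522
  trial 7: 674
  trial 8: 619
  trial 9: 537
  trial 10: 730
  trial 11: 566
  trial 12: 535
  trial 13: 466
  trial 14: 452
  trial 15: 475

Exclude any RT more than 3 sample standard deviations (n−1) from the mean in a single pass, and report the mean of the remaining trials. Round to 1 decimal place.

n = 15, ΣRT = 10580, M = 705.333
Σ(x−M)² = 3715615.33; s = √(3715615.33/14) = 515.171
Cutoffs: 705.333 ± 3·515.171 → [-840.2, 2250.8]
Outside: 2536 → excluded.
Retained (n=14): Σ = 8044, mean = 8044/14 = 574.571

574.6 ms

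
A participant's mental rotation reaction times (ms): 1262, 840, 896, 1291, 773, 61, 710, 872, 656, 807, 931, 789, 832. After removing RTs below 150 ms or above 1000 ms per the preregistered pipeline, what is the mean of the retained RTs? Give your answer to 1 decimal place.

Excluded: 61, 1262, 1291
Retained (n=10): Σ = 8106
Mean = 8106/10 = 810.6000

810.6 ms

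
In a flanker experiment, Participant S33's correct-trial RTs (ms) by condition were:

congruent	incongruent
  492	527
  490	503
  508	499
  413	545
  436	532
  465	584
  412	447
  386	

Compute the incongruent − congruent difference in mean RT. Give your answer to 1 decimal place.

M(congruent) = 3602/8 = 450.250
M(incongruent) = 3637/7 = 519.571
Difference = 519.571 − 450.250 = 69.321 ms

69.3 ms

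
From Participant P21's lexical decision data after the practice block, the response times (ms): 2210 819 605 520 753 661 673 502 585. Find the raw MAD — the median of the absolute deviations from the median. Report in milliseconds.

Sorted: 502, 520, 585, 605, 661, 673, 753, 819, 2210 → median = 661
|x − 661|: 1549, 158, 56, 141, 92, 0, 12, 159, 76
Sorted deviations: 0, 12, 56, 76, 92, 141, 158, 159, 1549 → MAD = 92

92 ms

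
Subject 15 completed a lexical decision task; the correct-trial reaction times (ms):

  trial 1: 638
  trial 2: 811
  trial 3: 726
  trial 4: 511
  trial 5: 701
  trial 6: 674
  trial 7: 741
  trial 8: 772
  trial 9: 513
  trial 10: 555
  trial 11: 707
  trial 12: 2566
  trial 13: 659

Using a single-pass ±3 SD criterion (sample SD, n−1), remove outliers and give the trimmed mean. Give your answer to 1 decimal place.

667.3 ms

n = 13, ΣRT = 10574, M = 813.385
Σ(x−M)² = 3432655.08; s = √(3432655.08/12) = 534.841
Cutoffs: 813.385 ± 3·534.841 → [-791.1, 2417.9]
Outside: 2566 → excluded.
Retained (n=12): Σ = 8008, mean = 8008/12 = 667.333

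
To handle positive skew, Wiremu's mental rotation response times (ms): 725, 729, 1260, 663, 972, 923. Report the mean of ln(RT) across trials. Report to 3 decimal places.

ln(RT): 6.5862, 6.5917, 7.1389, 6.4968, 6.8794, 6.8276
Σ ln(RT) = 40.5205
Mean = 40.5205/6 = 6.75341

6.753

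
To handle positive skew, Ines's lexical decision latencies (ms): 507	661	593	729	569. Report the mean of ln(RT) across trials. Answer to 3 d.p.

6.409

ln(RT): 6.2285, 6.4938, 6.3852, 6.5917, 6.3439
Σ ln(RT) = 32.0430
Mean = 32.0430/5 = 6.40860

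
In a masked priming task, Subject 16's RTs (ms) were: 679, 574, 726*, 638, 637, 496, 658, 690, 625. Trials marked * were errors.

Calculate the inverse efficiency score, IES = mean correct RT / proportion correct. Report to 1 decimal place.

Correct trials (n=8): 679, 574, 638, 637, 496, 658, 690, 625
Mean correct RT = 4997/8 = 624.6250 ms
Proportion correct = 8/9
IES = 624.6250 / (8/9) = 702.703 ms

702.7 ms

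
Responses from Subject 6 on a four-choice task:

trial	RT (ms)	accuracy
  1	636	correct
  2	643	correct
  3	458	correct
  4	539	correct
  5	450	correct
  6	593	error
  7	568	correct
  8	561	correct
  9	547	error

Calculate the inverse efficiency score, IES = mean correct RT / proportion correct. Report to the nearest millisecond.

Correct trials (n=7): 636, 643, 458, 539, 450, 568, 561
Mean correct RT = 3855/7 = 550.7143 ms
Proportion correct = 7/9
IES = 550.7143 / (7/9) = 708.061 ms

708 ms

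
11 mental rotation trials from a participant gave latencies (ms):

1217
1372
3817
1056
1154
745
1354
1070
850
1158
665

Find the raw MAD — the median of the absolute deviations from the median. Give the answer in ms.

Sorted: 665, 745, 850, 1056, 1070, 1154, 1158, 1217, 1354, 1372, 3817 → median = 1154
|x − 1154|: 63, 218, 2663, 98, 0, 409, 200, 84, 304, 4, 489
Sorted deviations: 0, 4, 63, 84, 98, 200, 218, 304, 409, 489, 2663 → MAD = 200

200 ms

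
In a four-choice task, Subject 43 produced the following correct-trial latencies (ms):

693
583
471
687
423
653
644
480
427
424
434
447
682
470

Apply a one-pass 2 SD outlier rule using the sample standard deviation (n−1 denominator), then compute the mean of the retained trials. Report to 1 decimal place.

n = 14, ΣRT = 7518, M = 537.000
Σ(x−M)² = 163550.00; s = √(163550.00/13) = 112.164
Cutoffs: 537.000 ± 2·112.164 → [312.7, 761.3]
No RTs fall outside the cutoffs; all 14 retained. Mean = 7518/14 = 537.000

537.0 ms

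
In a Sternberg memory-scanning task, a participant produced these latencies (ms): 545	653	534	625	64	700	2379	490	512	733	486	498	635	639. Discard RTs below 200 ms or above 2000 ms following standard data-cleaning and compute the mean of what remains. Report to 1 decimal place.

Excluded: 64, 2379
Retained (n=12): Σ = 7050
Mean = 7050/12 = 587.5000

587.5 ms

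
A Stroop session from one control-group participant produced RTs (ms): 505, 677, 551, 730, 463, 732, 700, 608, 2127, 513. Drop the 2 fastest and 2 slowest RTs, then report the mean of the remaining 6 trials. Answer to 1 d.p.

Sorted: 463, 505, 513, 551, 608, 677, 700, 730, 732, 2127
Drop lowest 2 (463, 505) and highest 2 (732, 2127)
Remaining (n=6): Σ = 3779, mean = 3779/6 = 629.833

629.8 ms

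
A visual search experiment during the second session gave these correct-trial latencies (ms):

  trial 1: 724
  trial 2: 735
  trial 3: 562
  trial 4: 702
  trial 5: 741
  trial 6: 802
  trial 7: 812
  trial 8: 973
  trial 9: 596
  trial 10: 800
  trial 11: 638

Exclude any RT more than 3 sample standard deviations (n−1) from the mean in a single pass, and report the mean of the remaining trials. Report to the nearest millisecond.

n = 11, ΣRT = 8085, M = 735.000
Σ(x−M)² = 131192.00; s = √(131192.00/10) = 114.539
Cutoffs: 735.000 ± 3·114.539 → [391.4, 1078.6]
No RTs fall outside the cutoffs; all 11 retained. Mean = 8085/11 = 735.000

735 ms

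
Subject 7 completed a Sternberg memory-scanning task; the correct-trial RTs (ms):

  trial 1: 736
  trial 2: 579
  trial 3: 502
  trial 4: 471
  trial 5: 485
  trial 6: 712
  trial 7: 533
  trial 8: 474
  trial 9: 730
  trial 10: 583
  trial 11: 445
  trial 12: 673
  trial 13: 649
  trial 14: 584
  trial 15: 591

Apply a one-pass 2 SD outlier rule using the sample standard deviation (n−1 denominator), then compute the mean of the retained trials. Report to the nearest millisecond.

583 ms

n = 15, ΣRT = 8747, M = 583.133
Σ(x−M)² = 136329.73; s = √(136329.73/14) = 98.680
Cutoffs: 583.133 ± 2·98.680 → [385.8, 780.5]
No RTs fall outside the cutoffs; all 15 retained. Mean = 8747/15 = 583.133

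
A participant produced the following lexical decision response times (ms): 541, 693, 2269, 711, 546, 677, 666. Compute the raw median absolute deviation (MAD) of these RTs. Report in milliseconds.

34 ms

Sorted: 541, 546, 666, 677, 693, 711, 2269 → median = 677
|x − 677|: 136, 16, 1592, 34, 131, 0, 11
Sorted deviations: 0, 11, 16, 34, 131, 136, 1592 → MAD = 34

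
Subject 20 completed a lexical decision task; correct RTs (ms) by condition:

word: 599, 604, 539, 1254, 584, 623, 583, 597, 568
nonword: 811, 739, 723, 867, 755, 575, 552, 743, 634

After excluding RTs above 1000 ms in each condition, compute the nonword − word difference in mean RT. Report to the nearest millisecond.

124 ms

word: exclude 1254
M(word) = 4697/8 = 587.125
M(nonword) = 6399/9 = 711.000
Difference = 711.000 − 587.125 = 123.875 ms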